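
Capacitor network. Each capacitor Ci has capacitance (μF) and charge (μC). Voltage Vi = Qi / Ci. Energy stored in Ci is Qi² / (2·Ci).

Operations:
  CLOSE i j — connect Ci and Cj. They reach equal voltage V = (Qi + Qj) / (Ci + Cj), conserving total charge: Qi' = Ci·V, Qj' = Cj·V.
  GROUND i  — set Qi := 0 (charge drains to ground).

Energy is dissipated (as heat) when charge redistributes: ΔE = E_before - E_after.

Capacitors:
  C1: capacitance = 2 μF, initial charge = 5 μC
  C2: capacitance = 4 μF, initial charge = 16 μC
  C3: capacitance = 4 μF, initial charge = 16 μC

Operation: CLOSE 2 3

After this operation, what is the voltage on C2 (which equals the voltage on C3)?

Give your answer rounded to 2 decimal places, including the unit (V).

Answer: 4.00 V

Derivation:
Initial: C1(2μF, Q=5μC, V=2.50V), C2(4μF, Q=16μC, V=4.00V), C3(4μF, Q=16μC, V=4.00V)
Op 1: CLOSE 2-3: Q_total=32.00, C_total=8.00, V=4.00; Q2=16.00, Q3=16.00; dissipated=0.000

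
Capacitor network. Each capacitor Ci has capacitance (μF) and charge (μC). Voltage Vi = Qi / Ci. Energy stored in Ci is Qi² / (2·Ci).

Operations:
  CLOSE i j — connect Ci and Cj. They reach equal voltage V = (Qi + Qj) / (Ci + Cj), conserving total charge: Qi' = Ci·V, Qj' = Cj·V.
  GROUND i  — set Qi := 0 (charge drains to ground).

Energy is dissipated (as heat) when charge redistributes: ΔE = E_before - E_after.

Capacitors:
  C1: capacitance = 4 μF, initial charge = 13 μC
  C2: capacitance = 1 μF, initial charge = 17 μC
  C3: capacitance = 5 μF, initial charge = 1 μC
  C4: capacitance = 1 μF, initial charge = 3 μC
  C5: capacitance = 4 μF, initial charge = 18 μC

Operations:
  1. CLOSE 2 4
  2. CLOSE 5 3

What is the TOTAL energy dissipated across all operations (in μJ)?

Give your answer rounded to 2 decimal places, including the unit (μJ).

Initial: C1(4μF, Q=13μC, V=3.25V), C2(1μF, Q=17μC, V=17.00V), C3(5μF, Q=1μC, V=0.20V), C4(1μF, Q=3μC, V=3.00V), C5(4μF, Q=18μC, V=4.50V)
Op 1: CLOSE 2-4: Q_total=20.00, C_total=2.00, V=10.00; Q2=10.00, Q4=10.00; dissipated=49.000
Op 2: CLOSE 5-3: Q_total=19.00, C_total=9.00, V=2.11; Q5=8.44, Q3=10.56; dissipated=20.544
Total dissipated: 69.544 μJ

Answer: 69.54 μJ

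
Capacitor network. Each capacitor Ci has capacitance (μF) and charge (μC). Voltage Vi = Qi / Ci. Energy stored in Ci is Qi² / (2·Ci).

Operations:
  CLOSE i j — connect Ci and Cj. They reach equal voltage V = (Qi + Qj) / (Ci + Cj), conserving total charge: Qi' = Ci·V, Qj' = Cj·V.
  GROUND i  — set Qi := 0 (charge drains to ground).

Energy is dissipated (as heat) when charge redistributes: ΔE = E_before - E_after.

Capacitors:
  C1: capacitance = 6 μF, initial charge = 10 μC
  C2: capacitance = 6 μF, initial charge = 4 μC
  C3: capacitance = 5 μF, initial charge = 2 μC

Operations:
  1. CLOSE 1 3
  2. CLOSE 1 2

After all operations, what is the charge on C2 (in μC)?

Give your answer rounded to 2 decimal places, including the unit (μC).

Answer: 5.27 μC

Derivation:
Initial: C1(6μF, Q=10μC, V=1.67V), C2(6μF, Q=4μC, V=0.67V), C3(5μF, Q=2μC, V=0.40V)
Op 1: CLOSE 1-3: Q_total=12.00, C_total=11.00, V=1.09; Q1=6.55, Q3=5.45; dissipated=2.188
Op 2: CLOSE 1-2: Q_total=10.55, C_total=12.00, V=0.88; Q1=5.27, Q2=5.27; dissipated=0.270
Final charges: Q1=5.27, Q2=5.27, Q3=5.45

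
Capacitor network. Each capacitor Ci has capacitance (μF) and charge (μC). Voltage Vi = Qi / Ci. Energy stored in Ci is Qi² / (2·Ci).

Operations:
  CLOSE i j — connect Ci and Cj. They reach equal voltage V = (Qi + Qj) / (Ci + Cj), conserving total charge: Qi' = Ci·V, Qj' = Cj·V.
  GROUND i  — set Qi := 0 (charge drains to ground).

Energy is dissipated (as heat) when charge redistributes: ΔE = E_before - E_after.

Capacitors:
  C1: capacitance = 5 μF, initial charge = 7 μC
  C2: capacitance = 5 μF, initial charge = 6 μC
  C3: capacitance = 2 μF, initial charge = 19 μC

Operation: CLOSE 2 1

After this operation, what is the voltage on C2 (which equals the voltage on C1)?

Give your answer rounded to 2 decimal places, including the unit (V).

Answer: 1.30 V

Derivation:
Initial: C1(5μF, Q=7μC, V=1.40V), C2(5μF, Q=6μC, V=1.20V), C3(2μF, Q=19μC, V=9.50V)
Op 1: CLOSE 2-1: Q_total=13.00, C_total=10.00, V=1.30; Q2=6.50, Q1=6.50; dissipated=0.050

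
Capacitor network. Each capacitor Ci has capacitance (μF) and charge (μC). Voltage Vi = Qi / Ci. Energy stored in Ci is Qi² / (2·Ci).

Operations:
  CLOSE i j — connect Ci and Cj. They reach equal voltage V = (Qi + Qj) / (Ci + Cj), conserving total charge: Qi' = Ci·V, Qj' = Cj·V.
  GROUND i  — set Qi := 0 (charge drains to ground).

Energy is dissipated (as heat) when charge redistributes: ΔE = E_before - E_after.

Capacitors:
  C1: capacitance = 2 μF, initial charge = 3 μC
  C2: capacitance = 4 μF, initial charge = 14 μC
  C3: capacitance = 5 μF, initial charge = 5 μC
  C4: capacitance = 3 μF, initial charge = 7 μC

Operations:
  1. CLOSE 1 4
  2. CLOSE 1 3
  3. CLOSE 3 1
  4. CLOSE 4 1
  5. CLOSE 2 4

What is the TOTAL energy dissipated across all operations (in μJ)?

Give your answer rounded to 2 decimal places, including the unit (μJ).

Initial: C1(2μF, Q=3μC, V=1.50V), C2(4μF, Q=14μC, V=3.50V), C3(5μF, Q=5μC, V=1.00V), C4(3μF, Q=7μC, V=2.33V)
Op 1: CLOSE 1-4: Q_total=10.00, C_total=5.00, V=2.00; Q1=4.00, Q4=6.00; dissipated=0.417
Op 2: CLOSE 1-3: Q_total=9.00, C_total=7.00, V=1.29; Q1=2.57, Q3=6.43; dissipated=0.714
Op 3: CLOSE 3-1: Q_total=9.00, C_total=7.00, V=1.29; Q3=6.43, Q1=2.57; dissipated=0.000
Op 4: CLOSE 4-1: Q_total=8.57, C_total=5.00, V=1.71; Q4=5.14, Q1=3.43; dissipated=0.306
Op 5: CLOSE 2-4: Q_total=19.14, C_total=7.00, V=2.73; Q2=10.94, Q4=8.20; dissipated=2.733
Total dissipated: 4.170 μJ

Answer: 4.17 μJ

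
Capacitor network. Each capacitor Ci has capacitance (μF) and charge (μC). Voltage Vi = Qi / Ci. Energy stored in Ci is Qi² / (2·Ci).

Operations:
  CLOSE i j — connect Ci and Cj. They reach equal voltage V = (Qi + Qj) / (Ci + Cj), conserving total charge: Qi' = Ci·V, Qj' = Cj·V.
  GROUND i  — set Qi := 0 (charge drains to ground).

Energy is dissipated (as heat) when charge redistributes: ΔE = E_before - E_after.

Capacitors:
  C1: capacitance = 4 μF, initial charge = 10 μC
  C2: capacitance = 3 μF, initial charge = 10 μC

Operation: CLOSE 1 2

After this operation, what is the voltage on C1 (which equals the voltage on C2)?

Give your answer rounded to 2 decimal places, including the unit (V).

Answer: 2.86 V

Derivation:
Initial: C1(4μF, Q=10μC, V=2.50V), C2(3μF, Q=10μC, V=3.33V)
Op 1: CLOSE 1-2: Q_total=20.00, C_total=7.00, V=2.86; Q1=11.43, Q2=8.57; dissipated=0.595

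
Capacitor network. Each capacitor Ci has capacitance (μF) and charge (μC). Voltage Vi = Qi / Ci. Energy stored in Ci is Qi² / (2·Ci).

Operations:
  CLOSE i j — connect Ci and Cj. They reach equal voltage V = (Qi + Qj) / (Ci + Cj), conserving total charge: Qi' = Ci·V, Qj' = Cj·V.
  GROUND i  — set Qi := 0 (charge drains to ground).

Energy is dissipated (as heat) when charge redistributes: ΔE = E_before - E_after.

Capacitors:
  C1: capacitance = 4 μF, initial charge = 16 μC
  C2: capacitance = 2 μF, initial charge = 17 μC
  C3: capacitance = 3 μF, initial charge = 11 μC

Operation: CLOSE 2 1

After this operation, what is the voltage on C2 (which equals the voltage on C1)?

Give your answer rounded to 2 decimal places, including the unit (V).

Initial: C1(4μF, Q=16μC, V=4.00V), C2(2μF, Q=17μC, V=8.50V), C3(3μF, Q=11μC, V=3.67V)
Op 1: CLOSE 2-1: Q_total=33.00, C_total=6.00, V=5.50; Q2=11.00, Q1=22.00; dissipated=13.500

Answer: 5.50 V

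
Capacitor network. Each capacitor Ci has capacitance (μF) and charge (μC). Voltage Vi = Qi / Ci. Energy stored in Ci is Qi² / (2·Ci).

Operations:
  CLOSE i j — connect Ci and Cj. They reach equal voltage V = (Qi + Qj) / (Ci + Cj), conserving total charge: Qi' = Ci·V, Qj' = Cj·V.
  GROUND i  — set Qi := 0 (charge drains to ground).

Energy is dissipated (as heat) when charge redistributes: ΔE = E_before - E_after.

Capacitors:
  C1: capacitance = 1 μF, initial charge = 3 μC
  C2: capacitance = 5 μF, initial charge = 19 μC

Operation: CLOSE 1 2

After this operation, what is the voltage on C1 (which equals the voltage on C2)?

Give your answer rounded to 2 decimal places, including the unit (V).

Answer: 3.67 V

Derivation:
Initial: C1(1μF, Q=3μC, V=3.00V), C2(5μF, Q=19μC, V=3.80V)
Op 1: CLOSE 1-2: Q_total=22.00, C_total=6.00, V=3.67; Q1=3.67, Q2=18.33; dissipated=0.267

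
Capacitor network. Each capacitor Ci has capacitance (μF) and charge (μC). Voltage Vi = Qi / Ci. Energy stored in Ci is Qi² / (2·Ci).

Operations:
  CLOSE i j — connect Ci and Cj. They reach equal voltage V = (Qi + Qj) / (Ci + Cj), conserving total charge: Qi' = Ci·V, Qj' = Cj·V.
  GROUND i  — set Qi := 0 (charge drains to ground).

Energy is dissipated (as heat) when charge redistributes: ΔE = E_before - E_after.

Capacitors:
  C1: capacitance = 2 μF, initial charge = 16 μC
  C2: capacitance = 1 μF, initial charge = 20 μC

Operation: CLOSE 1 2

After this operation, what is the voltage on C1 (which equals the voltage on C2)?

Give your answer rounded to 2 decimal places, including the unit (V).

Initial: C1(2μF, Q=16μC, V=8.00V), C2(1μF, Q=20μC, V=20.00V)
Op 1: CLOSE 1-2: Q_total=36.00, C_total=3.00, V=12.00; Q1=24.00, Q2=12.00; dissipated=48.000

Answer: 12.00 V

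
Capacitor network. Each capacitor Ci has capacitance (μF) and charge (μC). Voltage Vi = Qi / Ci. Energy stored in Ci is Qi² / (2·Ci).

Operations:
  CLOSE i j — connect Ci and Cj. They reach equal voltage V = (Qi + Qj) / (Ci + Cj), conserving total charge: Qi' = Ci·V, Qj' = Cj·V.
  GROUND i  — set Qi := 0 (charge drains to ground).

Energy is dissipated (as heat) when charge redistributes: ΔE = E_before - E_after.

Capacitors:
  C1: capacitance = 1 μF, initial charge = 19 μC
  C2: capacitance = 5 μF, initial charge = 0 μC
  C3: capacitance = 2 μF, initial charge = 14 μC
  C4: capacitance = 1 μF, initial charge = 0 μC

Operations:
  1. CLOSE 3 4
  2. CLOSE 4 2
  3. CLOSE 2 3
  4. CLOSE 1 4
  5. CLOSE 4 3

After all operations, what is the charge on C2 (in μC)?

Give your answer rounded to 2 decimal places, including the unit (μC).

Answer: 9.44 μC

Derivation:
Initial: C1(1μF, Q=19μC, V=19.00V), C2(5μF, Q=0μC, V=0.00V), C3(2μF, Q=14μC, V=7.00V), C4(1μF, Q=0μC, V=0.00V)
Op 1: CLOSE 3-4: Q_total=14.00, C_total=3.00, V=4.67; Q3=9.33, Q4=4.67; dissipated=16.333
Op 2: CLOSE 4-2: Q_total=4.67, C_total=6.00, V=0.78; Q4=0.78, Q2=3.89; dissipated=9.074
Op 3: CLOSE 2-3: Q_total=13.22, C_total=7.00, V=1.89; Q2=9.44, Q3=3.78; dissipated=10.802
Op 4: CLOSE 1-4: Q_total=19.78, C_total=2.00, V=9.89; Q1=9.89, Q4=9.89; dissipated=83.012
Op 5: CLOSE 4-3: Q_total=13.67, C_total=3.00, V=4.56; Q4=4.56, Q3=9.11; dissipated=21.333
Final charges: Q1=9.89, Q2=9.44, Q3=9.11, Q4=4.56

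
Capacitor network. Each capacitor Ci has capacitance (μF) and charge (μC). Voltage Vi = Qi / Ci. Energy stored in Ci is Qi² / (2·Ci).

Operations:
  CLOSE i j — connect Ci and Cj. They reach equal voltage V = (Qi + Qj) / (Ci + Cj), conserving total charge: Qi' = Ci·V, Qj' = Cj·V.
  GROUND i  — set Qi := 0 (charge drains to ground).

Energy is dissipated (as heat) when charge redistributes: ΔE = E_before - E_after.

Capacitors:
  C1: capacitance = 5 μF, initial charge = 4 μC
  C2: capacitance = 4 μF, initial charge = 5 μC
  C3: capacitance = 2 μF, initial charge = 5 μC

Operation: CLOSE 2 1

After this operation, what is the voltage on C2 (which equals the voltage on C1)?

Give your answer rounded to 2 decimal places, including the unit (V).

Initial: C1(5μF, Q=4μC, V=0.80V), C2(4μF, Q=5μC, V=1.25V), C3(2μF, Q=5μC, V=2.50V)
Op 1: CLOSE 2-1: Q_total=9.00, C_total=9.00, V=1.00; Q2=4.00, Q1=5.00; dissipated=0.225

Answer: 1.00 V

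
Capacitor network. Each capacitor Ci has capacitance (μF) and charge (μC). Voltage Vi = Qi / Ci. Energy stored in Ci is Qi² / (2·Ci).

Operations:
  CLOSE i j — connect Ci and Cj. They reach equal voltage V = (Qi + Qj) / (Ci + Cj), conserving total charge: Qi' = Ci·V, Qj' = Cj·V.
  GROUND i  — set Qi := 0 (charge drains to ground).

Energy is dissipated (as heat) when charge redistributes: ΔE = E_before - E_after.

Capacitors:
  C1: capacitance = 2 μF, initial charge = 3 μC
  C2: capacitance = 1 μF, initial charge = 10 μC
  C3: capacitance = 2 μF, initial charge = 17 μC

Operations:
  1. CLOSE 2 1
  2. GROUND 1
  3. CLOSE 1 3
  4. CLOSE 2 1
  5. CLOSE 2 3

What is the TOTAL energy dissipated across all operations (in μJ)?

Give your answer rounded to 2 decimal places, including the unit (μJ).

Answer: 78.99 μJ

Derivation:
Initial: C1(2μF, Q=3μC, V=1.50V), C2(1μF, Q=10μC, V=10.00V), C3(2μF, Q=17μC, V=8.50V)
Op 1: CLOSE 2-1: Q_total=13.00, C_total=3.00, V=4.33; Q2=4.33, Q1=8.67; dissipated=24.083
Op 2: GROUND 1: Q1=0; energy lost=18.778
Op 3: CLOSE 1-3: Q_total=17.00, C_total=4.00, V=4.25; Q1=8.50, Q3=8.50; dissipated=36.125
Op 4: CLOSE 2-1: Q_total=12.83, C_total=3.00, V=4.28; Q2=4.28, Q1=8.56; dissipated=0.002
Op 5: CLOSE 2-3: Q_total=12.78, C_total=3.00, V=4.26; Q2=4.26, Q3=8.52; dissipated=0.000
Total dissipated: 78.989 μJ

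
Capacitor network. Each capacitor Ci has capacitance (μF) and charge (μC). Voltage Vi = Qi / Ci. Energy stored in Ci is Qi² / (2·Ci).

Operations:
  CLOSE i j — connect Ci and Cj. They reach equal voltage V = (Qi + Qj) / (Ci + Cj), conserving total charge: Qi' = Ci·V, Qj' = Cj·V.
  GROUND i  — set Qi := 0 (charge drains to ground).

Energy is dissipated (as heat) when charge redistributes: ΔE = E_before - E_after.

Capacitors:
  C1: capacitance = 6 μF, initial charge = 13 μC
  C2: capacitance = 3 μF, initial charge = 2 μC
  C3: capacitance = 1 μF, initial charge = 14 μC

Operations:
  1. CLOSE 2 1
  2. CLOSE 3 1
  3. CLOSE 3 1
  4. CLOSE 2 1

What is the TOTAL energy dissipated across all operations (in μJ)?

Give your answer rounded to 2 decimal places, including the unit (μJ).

Answer: 70.54 μJ

Derivation:
Initial: C1(6μF, Q=13μC, V=2.17V), C2(3μF, Q=2μC, V=0.67V), C3(1μF, Q=14μC, V=14.00V)
Op 1: CLOSE 2-1: Q_total=15.00, C_total=9.00, V=1.67; Q2=5.00, Q1=10.00; dissipated=2.250
Op 2: CLOSE 3-1: Q_total=24.00, C_total=7.00, V=3.43; Q3=3.43, Q1=20.57; dissipated=65.190
Op 3: CLOSE 3-1: Q_total=24.00, C_total=7.00, V=3.43; Q3=3.43, Q1=20.57; dissipated=0.000
Op 4: CLOSE 2-1: Q_total=25.57, C_total=9.00, V=2.84; Q2=8.52, Q1=17.05; dissipated=3.104
Total dissipated: 70.545 μJ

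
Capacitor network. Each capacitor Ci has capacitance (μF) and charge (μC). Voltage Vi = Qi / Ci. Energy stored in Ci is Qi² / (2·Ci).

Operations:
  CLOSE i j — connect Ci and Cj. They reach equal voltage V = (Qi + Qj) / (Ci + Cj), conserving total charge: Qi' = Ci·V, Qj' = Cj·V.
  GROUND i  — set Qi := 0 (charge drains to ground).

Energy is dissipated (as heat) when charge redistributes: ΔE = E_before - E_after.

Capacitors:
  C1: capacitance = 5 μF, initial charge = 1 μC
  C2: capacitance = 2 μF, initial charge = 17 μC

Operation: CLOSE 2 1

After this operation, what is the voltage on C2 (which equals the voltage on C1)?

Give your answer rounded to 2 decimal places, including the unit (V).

Initial: C1(5μF, Q=1μC, V=0.20V), C2(2μF, Q=17μC, V=8.50V)
Op 1: CLOSE 2-1: Q_total=18.00, C_total=7.00, V=2.57; Q2=5.14, Q1=12.86; dissipated=49.207

Answer: 2.57 V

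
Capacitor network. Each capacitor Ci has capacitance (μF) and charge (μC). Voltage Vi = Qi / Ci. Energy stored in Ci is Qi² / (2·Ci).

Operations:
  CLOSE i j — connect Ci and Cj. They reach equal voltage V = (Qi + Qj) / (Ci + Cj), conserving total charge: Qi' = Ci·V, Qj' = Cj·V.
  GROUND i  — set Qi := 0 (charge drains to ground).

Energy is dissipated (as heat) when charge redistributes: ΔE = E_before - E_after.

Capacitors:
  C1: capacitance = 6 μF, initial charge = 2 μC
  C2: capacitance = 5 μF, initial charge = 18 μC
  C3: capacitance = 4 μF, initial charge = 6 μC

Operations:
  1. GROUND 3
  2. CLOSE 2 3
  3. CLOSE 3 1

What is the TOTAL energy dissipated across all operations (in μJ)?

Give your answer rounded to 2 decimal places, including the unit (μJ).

Initial: C1(6μF, Q=2μC, V=0.33V), C2(5μF, Q=18μC, V=3.60V), C3(4μF, Q=6μC, V=1.50V)
Op 1: GROUND 3: Q3=0; energy lost=4.500
Op 2: CLOSE 2-3: Q_total=18.00, C_total=9.00, V=2.00; Q2=10.00, Q3=8.00; dissipated=14.400
Op 3: CLOSE 3-1: Q_total=10.00, C_total=10.00, V=1.00; Q3=4.00, Q1=6.00; dissipated=3.333
Total dissipated: 22.233 μJ

Answer: 22.23 μJ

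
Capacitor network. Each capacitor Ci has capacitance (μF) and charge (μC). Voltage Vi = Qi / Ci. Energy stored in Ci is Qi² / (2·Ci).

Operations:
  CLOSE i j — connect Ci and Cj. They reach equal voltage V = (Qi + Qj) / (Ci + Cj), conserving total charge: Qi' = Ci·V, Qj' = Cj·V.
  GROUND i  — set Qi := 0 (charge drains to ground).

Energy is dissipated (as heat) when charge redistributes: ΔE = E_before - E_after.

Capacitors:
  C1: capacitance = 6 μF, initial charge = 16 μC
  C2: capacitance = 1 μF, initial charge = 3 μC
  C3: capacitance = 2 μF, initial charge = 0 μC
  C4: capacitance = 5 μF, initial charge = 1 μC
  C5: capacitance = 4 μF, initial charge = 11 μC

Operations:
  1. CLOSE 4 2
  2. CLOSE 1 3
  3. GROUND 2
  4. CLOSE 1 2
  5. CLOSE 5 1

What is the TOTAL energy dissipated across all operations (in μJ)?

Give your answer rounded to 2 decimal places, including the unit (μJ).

Answer: 11.82 μJ

Derivation:
Initial: C1(6μF, Q=16μC, V=2.67V), C2(1μF, Q=3μC, V=3.00V), C3(2μF, Q=0μC, V=0.00V), C4(5μF, Q=1μC, V=0.20V), C5(4μF, Q=11μC, V=2.75V)
Op 1: CLOSE 4-2: Q_total=4.00, C_total=6.00, V=0.67; Q4=3.33, Q2=0.67; dissipated=3.267
Op 2: CLOSE 1-3: Q_total=16.00, C_total=8.00, V=2.00; Q1=12.00, Q3=4.00; dissipated=5.333
Op 3: GROUND 2: Q2=0; energy lost=0.222
Op 4: CLOSE 1-2: Q_total=12.00, C_total=7.00, V=1.71; Q1=10.29, Q2=1.71; dissipated=1.714
Op 5: CLOSE 5-1: Q_total=21.29, C_total=10.00, V=2.13; Q5=8.51, Q1=12.77; dissipated=1.287
Total dissipated: 11.824 μJ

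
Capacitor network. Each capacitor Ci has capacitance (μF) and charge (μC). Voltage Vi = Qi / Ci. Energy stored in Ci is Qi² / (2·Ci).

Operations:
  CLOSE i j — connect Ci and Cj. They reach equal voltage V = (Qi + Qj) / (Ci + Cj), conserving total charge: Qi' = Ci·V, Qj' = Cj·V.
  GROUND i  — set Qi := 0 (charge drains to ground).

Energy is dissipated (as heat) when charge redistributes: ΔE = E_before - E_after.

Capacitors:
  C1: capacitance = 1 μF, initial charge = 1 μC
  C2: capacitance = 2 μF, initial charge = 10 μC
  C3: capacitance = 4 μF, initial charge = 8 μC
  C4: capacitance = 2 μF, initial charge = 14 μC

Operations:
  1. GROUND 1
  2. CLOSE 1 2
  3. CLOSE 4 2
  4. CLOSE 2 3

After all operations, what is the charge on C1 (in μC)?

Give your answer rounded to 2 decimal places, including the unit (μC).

Answer: 3.33 μC

Derivation:
Initial: C1(1μF, Q=1μC, V=1.00V), C2(2μF, Q=10μC, V=5.00V), C3(4μF, Q=8μC, V=2.00V), C4(2μF, Q=14μC, V=7.00V)
Op 1: GROUND 1: Q1=0; energy lost=0.500
Op 2: CLOSE 1-2: Q_total=10.00, C_total=3.00, V=3.33; Q1=3.33, Q2=6.67; dissipated=8.333
Op 3: CLOSE 4-2: Q_total=20.67, C_total=4.00, V=5.17; Q4=10.33, Q2=10.33; dissipated=6.722
Op 4: CLOSE 2-3: Q_total=18.33, C_total=6.00, V=3.06; Q2=6.11, Q3=12.22; dissipated=6.685
Final charges: Q1=3.33, Q2=6.11, Q3=12.22, Q4=10.33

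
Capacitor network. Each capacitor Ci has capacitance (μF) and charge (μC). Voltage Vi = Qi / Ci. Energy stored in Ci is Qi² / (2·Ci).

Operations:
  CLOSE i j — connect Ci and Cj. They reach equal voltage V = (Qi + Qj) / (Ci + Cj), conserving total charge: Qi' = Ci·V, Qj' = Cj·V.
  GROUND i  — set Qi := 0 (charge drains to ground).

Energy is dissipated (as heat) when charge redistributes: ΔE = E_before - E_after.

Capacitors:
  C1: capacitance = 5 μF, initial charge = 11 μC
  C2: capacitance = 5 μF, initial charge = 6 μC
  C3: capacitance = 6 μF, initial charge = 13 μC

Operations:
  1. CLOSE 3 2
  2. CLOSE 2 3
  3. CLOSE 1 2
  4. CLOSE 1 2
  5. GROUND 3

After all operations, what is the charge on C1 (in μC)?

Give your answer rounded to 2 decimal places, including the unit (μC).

Answer: 9.82 μC

Derivation:
Initial: C1(5μF, Q=11μC, V=2.20V), C2(5μF, Q=6μC, V=1.20V), C3(6μF, Q=13μC, V=2.17V)
Op 1: CLOSE 3-2: Q_total=19.00, C_total=11.00, V=1.73; Q3=10.36, Q2=8.64; dissipated=1.274
Op 2: CLOSE 2-3: Q_total=19.00, C_total=11.00, V=1.73; Q2=8.64, Q3=10.36; dissipated=0.000
Op 3: CLOSE 1-2: Q_total=19.64, C_total=10.00, V=1.96; Q1=9.82, Q2=9.82; dissipated=0.279
Op 4: CLOSE 1-2: Q_total=19.64, C_total=10.00, V=1.96; Q1=9.82, Q2=9.82; dissipated=0.000
Op 5: GROUND 3: Q3=0; energy lost=8.950
Final charges: Q1=9.82, Q2=9.82, Q3=0.00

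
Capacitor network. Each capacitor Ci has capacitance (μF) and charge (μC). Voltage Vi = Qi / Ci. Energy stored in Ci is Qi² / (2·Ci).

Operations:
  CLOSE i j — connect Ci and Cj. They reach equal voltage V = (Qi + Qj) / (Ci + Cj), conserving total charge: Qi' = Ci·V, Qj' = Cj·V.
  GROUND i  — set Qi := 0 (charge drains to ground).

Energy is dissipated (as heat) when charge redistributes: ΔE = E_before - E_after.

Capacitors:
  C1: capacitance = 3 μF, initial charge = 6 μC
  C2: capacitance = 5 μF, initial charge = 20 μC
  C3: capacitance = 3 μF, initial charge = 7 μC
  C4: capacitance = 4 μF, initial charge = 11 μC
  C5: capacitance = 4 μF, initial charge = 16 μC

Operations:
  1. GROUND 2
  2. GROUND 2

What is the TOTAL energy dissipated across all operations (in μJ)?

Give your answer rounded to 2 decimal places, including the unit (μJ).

Answer: 40.00 μJ

Derivation:
Initial: C1(3μF, Q=6μC, V=2.00V), C2(5μF, Q=20μC, V=4.00V), C3(3μF, Q=7μC, V=2.33V), C4(4μF, Q=11μC, V=2.75V), C5(4μF, Q=16μC, V=4.00V)
Op 1: GROUND 2: Q2=0; energy lost=40.000
Op 2: GROUND 2: Q2=0; energy lost=0.000
Total dissipated: 40.000 μJ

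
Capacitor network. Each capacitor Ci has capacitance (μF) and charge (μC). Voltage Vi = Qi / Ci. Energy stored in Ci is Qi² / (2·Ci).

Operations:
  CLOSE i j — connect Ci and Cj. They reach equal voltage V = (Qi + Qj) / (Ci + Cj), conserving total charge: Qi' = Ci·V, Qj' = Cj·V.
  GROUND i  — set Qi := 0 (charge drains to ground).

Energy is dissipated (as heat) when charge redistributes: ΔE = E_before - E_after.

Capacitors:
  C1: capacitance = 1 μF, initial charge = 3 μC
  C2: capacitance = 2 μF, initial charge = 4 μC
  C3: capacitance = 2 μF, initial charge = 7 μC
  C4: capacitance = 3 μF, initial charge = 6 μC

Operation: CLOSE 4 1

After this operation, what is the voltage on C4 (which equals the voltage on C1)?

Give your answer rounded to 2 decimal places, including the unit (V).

Initial: C1(1μF, Q=3μC, V=3.00V), C2(2μF, Q=4μC, V=2.00V), C3(2μF, Q=7μC, V=3.50V), C4(3μF, Q=6μC, V=2.00V)
Op 1: CLOSE 4-1: Q_total=9.00, C_total=4.00, V=2.25; Q4=6.75, Q1=2.25; dissipated=0.375

Answer: 2.25 V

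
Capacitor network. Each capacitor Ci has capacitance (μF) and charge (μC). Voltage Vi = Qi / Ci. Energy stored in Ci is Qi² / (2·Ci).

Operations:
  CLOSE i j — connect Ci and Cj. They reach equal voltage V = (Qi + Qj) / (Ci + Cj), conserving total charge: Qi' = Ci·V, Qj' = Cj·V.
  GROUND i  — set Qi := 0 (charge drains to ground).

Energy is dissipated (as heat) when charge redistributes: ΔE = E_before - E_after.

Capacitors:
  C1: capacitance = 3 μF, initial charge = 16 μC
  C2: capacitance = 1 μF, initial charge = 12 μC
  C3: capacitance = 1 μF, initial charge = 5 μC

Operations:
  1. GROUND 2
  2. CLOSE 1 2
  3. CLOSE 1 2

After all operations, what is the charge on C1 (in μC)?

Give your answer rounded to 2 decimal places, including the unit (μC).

Initial: C1(3μF, Q=16μC, V=5.33V), C2(1μF, Q=12μC, V=12.00V), C3(1μF, Q=5μC, V=5.00V)
Op 1: GROUND 2: Q2=0; energy lost=72.000
Op 2: CLOSE 1-2: Q_total=16.00, C_total=4.00, V=4.00; Q1=12.00, Q2=4.00; dissipated=10.667
Op 3: CLOSE 1-2: Q_total=16.00, C_total=4.00, V=4.00; Q1=12.00, Q2=4.00; dissipated=0.000
Final charges: Q1=12.00, Q2=4.00, Q3=5.00

Answer: 12.00 μC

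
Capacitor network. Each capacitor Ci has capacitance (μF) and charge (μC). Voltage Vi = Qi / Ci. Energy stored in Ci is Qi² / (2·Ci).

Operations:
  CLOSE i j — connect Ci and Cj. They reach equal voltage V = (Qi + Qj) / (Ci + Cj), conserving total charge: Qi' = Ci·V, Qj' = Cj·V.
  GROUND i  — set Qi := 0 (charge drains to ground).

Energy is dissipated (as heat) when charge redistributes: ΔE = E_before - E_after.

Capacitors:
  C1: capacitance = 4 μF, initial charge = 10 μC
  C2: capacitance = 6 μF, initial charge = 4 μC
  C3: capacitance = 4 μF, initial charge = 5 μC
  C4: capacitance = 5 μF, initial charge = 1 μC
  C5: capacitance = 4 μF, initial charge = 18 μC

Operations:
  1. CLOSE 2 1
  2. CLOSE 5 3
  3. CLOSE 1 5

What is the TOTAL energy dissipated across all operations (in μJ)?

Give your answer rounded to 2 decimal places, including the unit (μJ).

Answer: 16.77 μJ

Derivation:
Initial: C1(4μF, Q=10μC, V=2.50V), C2(6μF, Q=4μC, V=0.67V), C3(4μF, Q=5μC, V=1.25V), C4(5μF, Q=1μC, V=0.20V), C5(4μF, Q=18μC, V=4.50V)
Op 1: CLOSE 2-1: Q_total=14.00, C_total=10.00, V=1.40; Q2=8.40, Q1=5.60; dissipated=4.033
Op 2: CLOSE 5-3: Q_total=23.00, C_total=8.00, V=2.88; Q5=11.50, Q3=11.50; dissipated=10.562
Op 3: CLOSE 1-5: Q_total=17.10, C_total=8.00, V=2.14; Q1=8.55, Q5=8.55; dissipated=2.176
Total dissipated: 16.771 μJ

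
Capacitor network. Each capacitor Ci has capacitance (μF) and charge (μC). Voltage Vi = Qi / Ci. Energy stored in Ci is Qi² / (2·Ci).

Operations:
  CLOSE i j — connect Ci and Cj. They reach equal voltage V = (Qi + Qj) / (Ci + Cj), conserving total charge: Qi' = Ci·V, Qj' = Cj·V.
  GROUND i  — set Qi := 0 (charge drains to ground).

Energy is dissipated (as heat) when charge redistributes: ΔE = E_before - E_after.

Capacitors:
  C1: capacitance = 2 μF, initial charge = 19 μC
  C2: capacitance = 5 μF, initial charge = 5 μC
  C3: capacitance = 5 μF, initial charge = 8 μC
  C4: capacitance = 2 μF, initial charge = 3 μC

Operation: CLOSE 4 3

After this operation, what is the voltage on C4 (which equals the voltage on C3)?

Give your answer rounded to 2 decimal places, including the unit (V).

Answer: 1.57 V

Derivation:
Initial: C1(2μF, Q=19μC, V=9.50V), C2(5μF, Q=5μC, V=1.00V), C3(5μF, Q=8μC, V=1.60V), C4(2μF, Q=3μC, V=1.50V)
Op 1: CLOSE 4-3: Q_total=11.00, C_total=7.00, V=1.57; Q4=3.14, Q3=7.86; dissipated=0.007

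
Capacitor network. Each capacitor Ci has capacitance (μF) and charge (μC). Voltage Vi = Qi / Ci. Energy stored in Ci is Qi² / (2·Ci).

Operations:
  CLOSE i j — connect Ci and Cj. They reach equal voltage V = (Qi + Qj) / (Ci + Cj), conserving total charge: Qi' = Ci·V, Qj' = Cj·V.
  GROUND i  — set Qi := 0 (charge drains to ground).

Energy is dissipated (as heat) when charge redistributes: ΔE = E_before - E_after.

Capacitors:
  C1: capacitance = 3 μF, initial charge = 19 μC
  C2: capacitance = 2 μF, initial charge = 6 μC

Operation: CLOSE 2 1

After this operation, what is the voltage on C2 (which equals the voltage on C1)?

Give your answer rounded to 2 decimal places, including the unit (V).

Initial: C1(3μF, Q=19μC, V=6.33V), C2(2μF, Q=6μC, V=3.00V)
Op 1: CLOSE 2-1: Q_total=25.00, C_total=5.00, V=5.00; Q2=10.00, Q1=15.00; dissipated=6.667

Answer: 5.00 V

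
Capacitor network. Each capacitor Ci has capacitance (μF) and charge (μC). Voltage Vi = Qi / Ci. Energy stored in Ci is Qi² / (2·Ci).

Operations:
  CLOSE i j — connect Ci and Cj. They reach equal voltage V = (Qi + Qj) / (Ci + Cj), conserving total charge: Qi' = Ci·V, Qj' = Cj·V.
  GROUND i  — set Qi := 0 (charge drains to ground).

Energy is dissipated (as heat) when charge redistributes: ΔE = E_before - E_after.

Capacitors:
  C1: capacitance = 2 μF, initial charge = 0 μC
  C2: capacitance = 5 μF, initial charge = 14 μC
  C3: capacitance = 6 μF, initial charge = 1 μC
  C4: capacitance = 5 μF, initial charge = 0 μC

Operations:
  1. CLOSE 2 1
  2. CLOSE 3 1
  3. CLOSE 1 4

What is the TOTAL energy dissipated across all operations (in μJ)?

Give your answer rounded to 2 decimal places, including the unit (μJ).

Initial: C1(2μF, Q=0μC, V=0.00V), C2(5μF, Q=14μC, V=2.80V), C3(6μF, Q=1μC, V=0.17V), C4(5μF, Q=0μC, V=0.00V)
Op 1: CLOSE 2-1: Q_total=14.00, C_total=7.00, V=2.00; Q2=10.00, Q1=4.00; dissipated=5.600
Op 2: CLOSE 3-1: Q_total=5.00, C_total=8.00, V=0.62; Q3=3.75, Q1=1.25; dissipated=2.521
Op 3: CLOSE 1-4: Q_total=1.25, C_total=7.00, V=0.18; Q1=0.36, Q4=0.89; dissipated=0.279
Total dissipated: 8.400 μJ

Answer: 8.40 μJ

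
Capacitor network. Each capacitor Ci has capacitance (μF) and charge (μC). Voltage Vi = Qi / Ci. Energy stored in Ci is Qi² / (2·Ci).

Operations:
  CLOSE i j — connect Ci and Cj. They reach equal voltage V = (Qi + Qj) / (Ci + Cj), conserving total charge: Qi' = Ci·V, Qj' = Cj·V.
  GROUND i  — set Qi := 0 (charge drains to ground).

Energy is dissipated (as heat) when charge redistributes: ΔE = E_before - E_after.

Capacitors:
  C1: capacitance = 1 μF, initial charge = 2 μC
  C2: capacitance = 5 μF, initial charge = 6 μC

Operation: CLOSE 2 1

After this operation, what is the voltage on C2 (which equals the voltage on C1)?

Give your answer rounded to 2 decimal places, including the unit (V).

Answer: 1.33 V

Derivation:
Initial: C1(1μF, Q=2μC, V=2.00V), C2(5μF, Q=6μC, V=1.20V)
Op 1: CLOSE 2-1: Q_total=8.00, C_total=6.00, V=1.33; Q2=6.67, Q1=1.33; dissipated=0.267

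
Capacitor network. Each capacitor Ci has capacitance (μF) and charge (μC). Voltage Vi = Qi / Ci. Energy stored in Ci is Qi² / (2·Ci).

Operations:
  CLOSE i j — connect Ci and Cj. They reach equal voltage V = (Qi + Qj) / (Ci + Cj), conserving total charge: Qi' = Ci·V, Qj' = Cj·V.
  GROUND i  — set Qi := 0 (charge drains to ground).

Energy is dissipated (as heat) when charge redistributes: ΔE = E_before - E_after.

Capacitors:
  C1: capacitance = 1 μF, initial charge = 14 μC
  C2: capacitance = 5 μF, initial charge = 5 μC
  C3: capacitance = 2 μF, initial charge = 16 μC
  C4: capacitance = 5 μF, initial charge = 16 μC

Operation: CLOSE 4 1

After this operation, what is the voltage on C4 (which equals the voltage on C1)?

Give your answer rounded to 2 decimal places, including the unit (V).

Answer: 5.00 V

Derivation:
Initial: C1(1μF, Q=14μC, V=14.00V), C2(5μF, Q=5μC, V=1.00V), C3(2μF, Q=16μC, V=8.00V), C4(5μF, Q=16μC, V=3.20V)
Op 1: CLOSE 4-1: Q_total=30.00, C_total=6.00, V=5.00; Q4=25.00, Q1=5.00; dissipated=48.600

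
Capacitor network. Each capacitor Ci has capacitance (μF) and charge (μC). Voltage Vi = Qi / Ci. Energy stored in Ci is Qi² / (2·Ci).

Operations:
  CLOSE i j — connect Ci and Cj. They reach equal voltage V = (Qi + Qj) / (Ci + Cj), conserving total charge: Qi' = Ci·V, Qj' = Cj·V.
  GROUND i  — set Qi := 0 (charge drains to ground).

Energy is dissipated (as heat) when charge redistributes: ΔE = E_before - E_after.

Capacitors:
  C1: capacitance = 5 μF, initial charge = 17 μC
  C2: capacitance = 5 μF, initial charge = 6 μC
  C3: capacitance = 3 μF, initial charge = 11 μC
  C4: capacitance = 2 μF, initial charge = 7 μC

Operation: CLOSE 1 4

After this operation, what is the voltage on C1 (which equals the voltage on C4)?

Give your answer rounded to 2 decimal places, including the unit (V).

Answer: 3.43 V

Derivation:
Initial: C1(5μF, Q=17μC, V=3.40V), C2(5μF, Q=6μC, V=1.20V), C3(3μF, Q=11μC, V=3.67V), C4(2μF, Q=7μC, V=3.50V)
Op 1: CLOSE 1-4: Q_total=24.00, C_total=7.00, V=3.43; Q1=17.14, Q4=6.86; dissipated=0.007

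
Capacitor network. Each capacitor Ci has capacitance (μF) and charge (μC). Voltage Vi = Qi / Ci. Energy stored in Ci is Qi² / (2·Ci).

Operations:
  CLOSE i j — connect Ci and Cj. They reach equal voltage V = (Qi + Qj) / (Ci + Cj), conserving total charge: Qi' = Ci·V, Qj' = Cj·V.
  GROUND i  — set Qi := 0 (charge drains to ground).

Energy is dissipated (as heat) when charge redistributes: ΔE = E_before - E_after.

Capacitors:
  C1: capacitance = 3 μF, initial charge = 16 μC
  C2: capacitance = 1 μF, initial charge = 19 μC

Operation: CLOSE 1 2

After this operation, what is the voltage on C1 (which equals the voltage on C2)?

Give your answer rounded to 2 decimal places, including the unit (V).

Answer: 8.75 V

Derivation:
Initial: C1(3μF, Q=16μC, V=5.33V), C2(1μF, Q=19μC, V=19.00V)
Op 1: CLOSE 1-2: Q_total=35.00, C_total=4.00, V=8.75; Q1=26.25, Q2=8.75; dissipated=70.042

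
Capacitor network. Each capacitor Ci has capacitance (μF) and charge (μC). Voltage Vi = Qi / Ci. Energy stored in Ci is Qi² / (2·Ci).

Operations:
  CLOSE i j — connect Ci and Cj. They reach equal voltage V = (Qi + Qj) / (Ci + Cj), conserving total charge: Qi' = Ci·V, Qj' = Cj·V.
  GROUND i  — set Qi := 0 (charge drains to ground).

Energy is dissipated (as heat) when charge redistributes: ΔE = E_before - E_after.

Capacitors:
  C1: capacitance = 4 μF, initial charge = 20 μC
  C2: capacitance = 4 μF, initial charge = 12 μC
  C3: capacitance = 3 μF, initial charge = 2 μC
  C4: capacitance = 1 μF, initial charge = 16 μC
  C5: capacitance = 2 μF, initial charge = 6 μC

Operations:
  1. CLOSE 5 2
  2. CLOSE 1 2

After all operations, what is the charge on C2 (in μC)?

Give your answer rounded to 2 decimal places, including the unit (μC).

Initial: C1(4μF, Q=20μC, V=5.00V), C2(4μF, Q=12μC, V=3.00V), C3(3μF, Q=2μC, V=0.67V), C4(1μF, Q=16μC, V=16.00V), C5(2μF, Q=6μC, V=3.00V)
Op 1: CLOSE 5-2: Q_total=18.00, C_total=6.00, V=3.00; Q5=6.00, Q2=12.00; dissipated=0.000
Op 2: CLOSE 1-2: Q_total=32.00, C_total=8.00, V=4.00; Q1=16.00, Q2=16.00; dissipated=4.000
Final charges: Q1=16.00, Q2=16.00, Q3=2.00, Q4=16.00, Q5=6.00

Answer: 16.00 μC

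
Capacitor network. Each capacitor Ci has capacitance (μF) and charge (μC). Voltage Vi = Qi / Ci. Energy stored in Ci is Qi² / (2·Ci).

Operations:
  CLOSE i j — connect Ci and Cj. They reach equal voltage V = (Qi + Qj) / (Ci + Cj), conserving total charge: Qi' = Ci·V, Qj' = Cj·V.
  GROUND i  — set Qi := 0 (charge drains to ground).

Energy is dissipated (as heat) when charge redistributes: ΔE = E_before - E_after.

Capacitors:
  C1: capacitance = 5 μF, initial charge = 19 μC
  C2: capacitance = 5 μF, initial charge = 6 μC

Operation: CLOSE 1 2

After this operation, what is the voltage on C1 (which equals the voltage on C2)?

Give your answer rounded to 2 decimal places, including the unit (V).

Initial: C1(5μF, Q=19μC, V=3.80V), C2(5μF, Q=6μC, V=1.20V)
Op 1: CLOSE 1-2: Q_total=25.00, C_total=10.00, V=2.50; Q1=12.50, Q2=12.50; dissipated=8.450

Answer: 2.50 V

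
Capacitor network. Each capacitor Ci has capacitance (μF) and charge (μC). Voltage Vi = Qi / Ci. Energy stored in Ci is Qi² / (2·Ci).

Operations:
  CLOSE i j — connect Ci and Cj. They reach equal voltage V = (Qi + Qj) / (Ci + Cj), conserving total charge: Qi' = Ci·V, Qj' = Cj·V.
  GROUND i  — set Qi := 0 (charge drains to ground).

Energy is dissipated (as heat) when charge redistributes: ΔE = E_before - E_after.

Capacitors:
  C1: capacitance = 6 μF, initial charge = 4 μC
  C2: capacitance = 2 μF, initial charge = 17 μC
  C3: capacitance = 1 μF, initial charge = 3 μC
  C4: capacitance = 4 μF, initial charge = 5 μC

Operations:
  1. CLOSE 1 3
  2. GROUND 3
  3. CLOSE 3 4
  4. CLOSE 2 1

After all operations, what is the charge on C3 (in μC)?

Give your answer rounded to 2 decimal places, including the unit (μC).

Initial: C1(6μF, Q=4μC, V=0.67V), C2(2μF, Q=17μC, V=8.50V), C3(1μF, Q=3μC, V=3.00V), C4(4μF, Q=5μC, V=1.25V)
Op 1: CLOSE 1-3: Q_total=7.00, C_total=7.00, V=1.00; Q1=6.00, Q3=1.00; dissipated=2.333
Op 2: GROUND 3: Q3=0; energy lost=0.500
Op 3: CLOSE 3-4: Q_total=5.00, C_total=5.00, V=1.00; Q3=1.00, Q4=4.00; dissipated=0.625
Op 4: CLOSE 2-1: Q_total=23.00, C_total=8.00, V=2.88; Q2=5.75, Q1=17.25; dissipated=42.188
Final charges: Q1=17.25, Q2=5.75, Q3=1.00, Q4=4.00

Answer: 1.00 μC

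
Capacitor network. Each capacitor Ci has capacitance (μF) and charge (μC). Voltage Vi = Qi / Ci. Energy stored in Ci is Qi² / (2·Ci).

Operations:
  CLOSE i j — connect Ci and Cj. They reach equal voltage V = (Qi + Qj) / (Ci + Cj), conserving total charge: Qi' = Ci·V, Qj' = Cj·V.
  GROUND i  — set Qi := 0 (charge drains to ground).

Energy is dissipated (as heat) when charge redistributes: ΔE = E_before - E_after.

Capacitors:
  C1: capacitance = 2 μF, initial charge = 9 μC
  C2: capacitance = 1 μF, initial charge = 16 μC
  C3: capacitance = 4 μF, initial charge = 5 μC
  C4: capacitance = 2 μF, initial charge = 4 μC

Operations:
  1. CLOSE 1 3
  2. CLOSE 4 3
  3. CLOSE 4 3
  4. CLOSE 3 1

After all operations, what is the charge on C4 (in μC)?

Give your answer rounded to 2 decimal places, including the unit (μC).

Initial: C1(2μF, Q=9μC, V=4.50V), C2(1μF, Q=16μC, V=16.00V), C3(4μF, Q=5μC, V=1.25V), C4(2μF, Q=4μC, V=2.00V)
Op 1: CLOSE 1-3: Q_total=14.00, C_total=6.00, V=2.33; Q1=4.67, Q3=9.33; dissipated=7.042
Op 2: CLOSE 4-3: Q_total=13.33, C_total=6.00, V=2.22; Q4=4.44, Q3=8.89; dissipated=0.074
Op 3: CLOSE 4-3: Q_total=13.33, C_total=6.00, V=2.22; Q4=4.44, Q3=8.89; dissipated=0.000
Op 4: CLOSE 3-1: Q_total=13.56, C_total=6.00, V=2.26; Q3=9.04, Q1=4.52; dissipated=0.008
Final charges: Q1=4.52, Q2=16.00, Q3=9.04, Q4=4.44

Answer: 4.44 μC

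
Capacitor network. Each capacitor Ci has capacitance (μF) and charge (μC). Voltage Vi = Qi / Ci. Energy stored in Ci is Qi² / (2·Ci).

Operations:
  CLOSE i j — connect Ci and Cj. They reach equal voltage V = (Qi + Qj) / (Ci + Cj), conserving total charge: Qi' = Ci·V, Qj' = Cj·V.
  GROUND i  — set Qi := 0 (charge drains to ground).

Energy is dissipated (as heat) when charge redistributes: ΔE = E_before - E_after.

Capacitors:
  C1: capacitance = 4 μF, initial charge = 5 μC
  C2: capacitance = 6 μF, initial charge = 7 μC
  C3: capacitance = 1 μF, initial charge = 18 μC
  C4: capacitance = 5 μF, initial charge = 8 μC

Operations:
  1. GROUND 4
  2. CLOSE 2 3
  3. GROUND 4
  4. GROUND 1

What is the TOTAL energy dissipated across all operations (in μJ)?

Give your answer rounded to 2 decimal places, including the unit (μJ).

Initial: C1(4μF, Q=5μC, V=1.25V), C2(6μF, Q=7μC, V=1.17V), C3(1μF, Q=18μC, V=18.00V), C4(5μF, Q=8μC, V=1.60V)
Op 1: GROUND 4: Q4=0; energy lost=6.400
Op 2: CLOSE 2-3: Q_total=25.00, C_total=7.00, V=3.57; Q2=21.43, Q3=3.57; dissipated=121.440
Op 3: GROUND 4: Q4=0; energy lost=0.000
Op 4: GROUND 1: Q1=0; energy lost=3.125
Total dissipated: 130.965 μJ

Answer: 130.97 μJ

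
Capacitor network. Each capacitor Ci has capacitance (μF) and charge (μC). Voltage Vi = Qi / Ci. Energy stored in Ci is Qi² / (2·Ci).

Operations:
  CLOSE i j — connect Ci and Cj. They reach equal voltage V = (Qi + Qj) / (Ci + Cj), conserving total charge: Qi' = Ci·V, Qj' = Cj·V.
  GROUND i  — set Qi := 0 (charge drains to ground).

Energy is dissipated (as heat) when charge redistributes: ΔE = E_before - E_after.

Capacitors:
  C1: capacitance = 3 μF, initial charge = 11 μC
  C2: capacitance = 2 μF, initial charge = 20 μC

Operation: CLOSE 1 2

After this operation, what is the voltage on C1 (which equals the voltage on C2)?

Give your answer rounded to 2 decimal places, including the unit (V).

Initial: C1(3μF, Q=11μC, V=3.67V), C2(2μF, Q=20μC, V=10.00V)
Op 1: CLOSE 1-2: Q_total=31.00, C_total=5.00, V=6.20; Q1=18.60, Q2=12.40; dissipated=24.067

Answer: 6.20 V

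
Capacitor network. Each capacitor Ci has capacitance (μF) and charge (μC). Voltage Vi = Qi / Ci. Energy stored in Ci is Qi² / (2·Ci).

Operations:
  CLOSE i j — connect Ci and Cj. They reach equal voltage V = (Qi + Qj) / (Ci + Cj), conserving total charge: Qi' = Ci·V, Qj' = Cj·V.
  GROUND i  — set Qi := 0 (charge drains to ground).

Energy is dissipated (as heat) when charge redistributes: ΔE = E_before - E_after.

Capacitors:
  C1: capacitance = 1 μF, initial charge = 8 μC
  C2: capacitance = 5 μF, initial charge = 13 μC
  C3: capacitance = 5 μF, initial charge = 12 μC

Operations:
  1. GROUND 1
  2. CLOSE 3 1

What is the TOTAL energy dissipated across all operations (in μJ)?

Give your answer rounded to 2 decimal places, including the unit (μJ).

Initial: C1(1μF, Q=8μC, V=8.00V), C2(5μF, Q=13μC, V=2.60V), C3(5μF, Q=12μC, V=2.40V)
Op 1: GROUND 1: Q1=0; energy lost=32.000
Op 2: CLOSE 3-1: Q_total=12.00, C_total=6.00, V=2.00; Q3=10.00, Q1=2.00; dissipated=2.400
Total dissipated: 34.400 μJ

Answer: 34.40 μJ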